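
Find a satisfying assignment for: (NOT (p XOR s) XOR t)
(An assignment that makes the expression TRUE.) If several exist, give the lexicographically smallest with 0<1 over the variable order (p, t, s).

p=0, t=0, s=0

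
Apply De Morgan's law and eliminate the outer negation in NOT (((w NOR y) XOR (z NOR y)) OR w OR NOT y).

NOT ((w NOR y) XOR (z NOR y)) AND NOT w AND y
De Morgan's: NOT(OR of terms) = AND of negations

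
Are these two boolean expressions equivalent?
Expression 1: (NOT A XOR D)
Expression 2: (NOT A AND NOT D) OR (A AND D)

Yes, they are equivalent — the two output columns agree on all 4 assignments:
A | D | Expression 1 | Expression 2
-----------------------------------
0 | 0 | 1 | 1
0 | 1 | 0 | 0
1 | 0 | 0 | 0
1 | 1 | 1 | 1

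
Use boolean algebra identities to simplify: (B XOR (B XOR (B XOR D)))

By XOR self-cancellation ((E XOR v) XOR v = E):
= (B XOR D)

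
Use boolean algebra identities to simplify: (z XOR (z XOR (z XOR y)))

By XOR self-cancellation ((E XOR v) XOR v = E):
= (z XOR y)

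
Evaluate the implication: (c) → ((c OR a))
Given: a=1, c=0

Antecedent (c) = 0; consequent ((c OR a)) = 1.
0 → 1 = 1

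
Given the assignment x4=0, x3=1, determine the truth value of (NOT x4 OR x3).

Substituting: (NOT 0 OR 1)
= 1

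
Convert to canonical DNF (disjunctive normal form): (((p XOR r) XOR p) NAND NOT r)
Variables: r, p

(NOT r AND NOT p) OR (NOT r AND p) OR (r AND NOT p) OR (r AND p)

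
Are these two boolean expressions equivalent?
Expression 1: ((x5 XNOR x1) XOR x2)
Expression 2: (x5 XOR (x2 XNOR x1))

Yes, they are equivalent — the two output columns agree on all 8 assignments:
x1 | x2 | x5 | Expression 1 | Expression 2
------------------------------------------
0 | 0 | 0 | 1 | 1
0 | 0 | 1 | 0 | 0
0 | 1 | 0 | 0 | 0
0 | 1 | 1 | 1 | 1
1 | 0 | 0 | 0 | 0
1 | 0 | 1 | 1 | 1
1 | 1 | 0 | 1 | 1
1 | 1 | 1 | 0 | 0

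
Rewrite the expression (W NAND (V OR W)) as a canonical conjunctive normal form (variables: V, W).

(V OR NOT W) AND (NOT V OR NOT W)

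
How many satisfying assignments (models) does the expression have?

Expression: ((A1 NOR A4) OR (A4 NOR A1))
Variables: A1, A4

Satisfying assignments: (0,0)
Count: 1 out of 4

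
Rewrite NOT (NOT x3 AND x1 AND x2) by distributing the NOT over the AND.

x3 OR NOT x1 OR NOT x2
De Morgan's: NOT(AND of terms) = OR of negations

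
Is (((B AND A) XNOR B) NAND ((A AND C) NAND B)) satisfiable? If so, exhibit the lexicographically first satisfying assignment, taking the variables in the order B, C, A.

B=1, C=0, A=0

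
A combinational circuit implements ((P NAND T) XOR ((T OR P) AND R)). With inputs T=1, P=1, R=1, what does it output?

Substituting: ((1 NAND 1) XOR ((1 OR 1) AND 1))
= 1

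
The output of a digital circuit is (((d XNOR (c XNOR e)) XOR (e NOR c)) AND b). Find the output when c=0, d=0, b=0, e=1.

Substituting: (((0 XNOR (0 XNOR 1)) XOR (1 NOR 0)) AND 0)
= 0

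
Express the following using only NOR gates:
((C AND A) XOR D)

((((((C NOR C) NOR (A NOR A)) NOR D) NOR (((C NOR C) NOR (A NOR A)) NOR D)) NOR ((((C NOR C) NOR (A NOR A)) NOR D) NOR (((C NOR C) NOR (A NOR A)) NOR D))) NOR ((((((C NOR C) NOR (A NOR A)) NOR ((C NOR C) NOR (A NOR A))) NOR (D NOR D)) NOR ((((C NOR C) NOR (A NOR A)) NOR ((C NOR C) NOR (A NOR A))) NOR (D NOR D))) NOR (((((C NOR C) NOR (A NOR A)) NOR ((C NOR C) NOR (A NOR A))) NOR (D NOR D)) NOR ((((C NOR C) NOR (A NOR A)) NOR ((C NOR C) NOR (A NOR A))) NOR (D NOR D)))))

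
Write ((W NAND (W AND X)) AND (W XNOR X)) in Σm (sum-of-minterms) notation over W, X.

Σm(0) = (NOT W AND NOT X)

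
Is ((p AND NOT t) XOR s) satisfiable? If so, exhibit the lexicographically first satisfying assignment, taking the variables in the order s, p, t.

s=0, p=1, t=0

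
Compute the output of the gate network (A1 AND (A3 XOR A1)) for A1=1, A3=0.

Substituting: (1 AND (0 XOR 1))
= 1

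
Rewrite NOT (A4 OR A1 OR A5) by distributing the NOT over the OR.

NOT A4 AND NOT A1 AND NOT A5
De Morgan's: NOT(OR of terms) = AND of negations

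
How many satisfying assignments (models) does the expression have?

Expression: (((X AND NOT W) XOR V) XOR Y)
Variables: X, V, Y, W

Satisfying assignments: (0,0,1,0), (0,0,1,1), (0,1,0,0), (0,1,0,1), (1,0,0,0), (1,0,1,1), (1,1,0,1), (1,1,1,0)
Count: 8 out of 16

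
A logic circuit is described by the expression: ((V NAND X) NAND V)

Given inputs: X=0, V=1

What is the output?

Substituting: ((1 NAND 0) NAND 1)
= 0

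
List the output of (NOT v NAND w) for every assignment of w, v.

w | v | Output
--------------
0 | 0 | 1
0 | 1 | 1
1 | 0 | 0
1 | 1 | 1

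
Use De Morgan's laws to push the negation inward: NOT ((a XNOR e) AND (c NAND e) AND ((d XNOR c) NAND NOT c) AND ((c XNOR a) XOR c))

NOT (a XNOR e) OR NOT (c NAND e) OR NOT ((d XNOR c) NAND NOT c) OR NOT ((c XNOR a) XOR c)
De Morgan's: NOT(AND of terms) = OR of negations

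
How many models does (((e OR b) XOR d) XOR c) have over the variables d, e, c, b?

Satisfying assignments: (0,0,0,1), (0,0,1,0), (0,1,0,0), (0,1,0,1), (1,0,0,0), (1,0,1,1), (1,1,1,0), (1,1,1,1)
Count: 8 out of 16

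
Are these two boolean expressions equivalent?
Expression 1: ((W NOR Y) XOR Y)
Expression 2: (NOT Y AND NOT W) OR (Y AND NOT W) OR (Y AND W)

Yes, they are equivalent — the two output columns agree on all 4 assignments:
Y | W | Expression 1 | Expression 2
-----------------------------------
0 | 0 | 1 | 1
0 | 1 | 0 | 0
1 | 0 | 1 | 1
1 | 1 | 1 | 1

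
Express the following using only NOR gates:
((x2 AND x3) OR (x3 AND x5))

((((x2 NOR x2) NOR (x3 NOR x3)) NOR ((x3 NOR x3) NOR (x5 NOR x5))) NOR (((x2 NOR x2) NOR (x3 NOR x3)) NOR ((x3 NOR x3) NOR (x5 NOR x5))))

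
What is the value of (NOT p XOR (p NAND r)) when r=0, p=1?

Substituting: (NOT 1 XOR (1 NAND 0))
= 1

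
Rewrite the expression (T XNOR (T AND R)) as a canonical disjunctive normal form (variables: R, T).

(NOT R AND NOT T) OR (R AND NOT T) OR (R AND T)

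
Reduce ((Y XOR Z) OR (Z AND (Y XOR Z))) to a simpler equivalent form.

By absorption (E OR (E AND v) = E):
= (Y XOR Z)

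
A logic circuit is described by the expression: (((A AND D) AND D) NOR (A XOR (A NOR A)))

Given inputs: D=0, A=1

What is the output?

Substituting: (((1 AND 0) AND 0) NOR (1 XOR (1 NOR 1)))
= 0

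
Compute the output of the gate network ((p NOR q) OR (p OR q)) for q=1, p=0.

Substituting: ((0 NOR 1) OR (0 OR 1))
= 1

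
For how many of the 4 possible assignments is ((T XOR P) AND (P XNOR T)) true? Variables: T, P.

No assignment satisfies the expression.
Count: 0 out of 4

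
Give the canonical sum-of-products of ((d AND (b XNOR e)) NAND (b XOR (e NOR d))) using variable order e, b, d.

Σm(0, 1, 2, 3, 4, 5, 6) = (NOT e AND NOT b AND NOT d) OR (NOT e AND NOT b AND d) OR (NOT e AND b AND NOT d) OR (NOT e AND b AND d) OR (e AND NOT b AND NOT d) OR (e AND NOT b AND d) OR (e AND b AND NOT d)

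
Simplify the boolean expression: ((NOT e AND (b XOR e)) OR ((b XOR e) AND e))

By distribution ((E AND v) OR (E AND NOT v) = E):
= (b XOR e)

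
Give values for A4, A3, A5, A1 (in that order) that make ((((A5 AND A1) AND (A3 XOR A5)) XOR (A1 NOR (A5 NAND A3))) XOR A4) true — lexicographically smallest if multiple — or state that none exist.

A4=0, A3=0, A5=1, A1=1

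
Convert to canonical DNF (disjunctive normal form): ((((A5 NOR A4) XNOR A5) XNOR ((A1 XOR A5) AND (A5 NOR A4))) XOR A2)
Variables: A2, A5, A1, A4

(NOT A2 AND NOT A5 AND NOT A1 AND NOT A4) OR (NOT A2 AND A5 AND NOT A1 AND NOT A4) OR (NOT A2 AND A5 AND NOT A1 AND A4) OR (NOT A2 AND A5 AND A1 AND NOT A4) OR (NOT A2 AND A5 AND A1 AND A4) OR (A2 AND NOT A5 AND NOT A1 AND A4) OR (A2 AND NOT A5 AND A1 AND NOT A4) OR (A2 AND NOT A5 AND A1 AND A4)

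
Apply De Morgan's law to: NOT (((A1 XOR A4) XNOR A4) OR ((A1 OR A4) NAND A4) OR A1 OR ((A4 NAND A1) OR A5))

NOT ((A1 XOR A4) XNOR A4) AND NOT ((A1 OR A4) NAND A4) AND NOT A1 AND NOT ((A4 NAND A1) OR A5)
De Morgan's: NOT(OR of terms) = AND of negations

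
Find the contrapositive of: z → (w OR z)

Contrapositive: NOT (w OR z) → NOT z
Note: A statement and its contrapositive are logically equivalent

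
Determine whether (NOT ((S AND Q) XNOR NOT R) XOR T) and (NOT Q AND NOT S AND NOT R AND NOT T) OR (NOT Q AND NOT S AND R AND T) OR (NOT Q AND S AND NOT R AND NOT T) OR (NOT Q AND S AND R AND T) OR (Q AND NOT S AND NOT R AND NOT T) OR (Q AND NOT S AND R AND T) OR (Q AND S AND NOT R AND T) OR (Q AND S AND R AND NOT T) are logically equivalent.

Yes, they are equivalent — the two output columns agree on all 16 assignments:
Q | S | R | T | Expression 1 | Expression 2
-------------------------------------------
0 | 0 | 0 | 0 | 1 | 1
0 | 0 | 0 | 1 | 0 | 0
0 | 0 | 1 | 0 | 0 | 0
0 | 0 | 1 | 1 | 1 | 1
0 | 1 | 0 | 0 | 1 | 1
0 | 1 | 0 | 1 | 0 | 0
0 | 1 | 1 | 0 | 0 | 0
0 | 1 | 1 | 1 | 1 | 1
1 | 0 | 0 | 0 | 1 | 1
1 | 0 | 0 | 1 | 0 | 0
1 | 0 | 1 | 0 | 0 | 0
1 | 0 | 1 | 1 | 1 | 1
1 | 1 | 0 | 0 | 0 | 0
1 | 1 | 0 | 1 | 1 | 1
1 | 1 | 1 | 0 | 1 | 1
1 | 1 | 1 | 1 | 0 | 0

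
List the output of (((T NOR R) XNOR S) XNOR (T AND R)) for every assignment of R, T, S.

R | T | S | Output
------------------
0 | 0 | 0 | 1
0 | 0 | 1 | 0
0 | 1 | 0 | 0
0 | 1 | 1 | 1
1 | 0 | 0 | 0
1 | 0 | 1 | 1
1 | 1 | 0 | 1
1 | 1 | 1 | 0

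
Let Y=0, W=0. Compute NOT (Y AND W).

Substituting: NOT (0 AND 0)
= 1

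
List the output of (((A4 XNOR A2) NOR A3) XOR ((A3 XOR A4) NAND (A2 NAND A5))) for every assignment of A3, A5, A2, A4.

A3 | A5 | A2 | A4 | Output
--------------------------
0 | 0 | 0 | 0 | 1
0 | 0 | 0 | 1 | 1
0 | 0 | 1 | 0 | 0
0 | 0 | 1 | 1 | 0
0 | 1 | 0 | 0 | 1
0 | 1 | 0 | 1 | 1
0 | 1 | 1 | 0 | 0
0 | 1 | 1 | 1 | 1
1 | 0 | 0 | 0 | 0
1 | 0 | 0 | 1 | 1
1 | 0 | 1 | 0 | 0
1 | 0 | 1 | 1 | 1
1 | 1 | 0 | 0 | 0
1 | 1 | 0 | 1 | 1
1 | 1 | 1 | 0 | 1
1 | 1 | 1 | 1 | 1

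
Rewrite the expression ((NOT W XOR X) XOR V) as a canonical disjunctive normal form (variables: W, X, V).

(NOT W AND NOT X AND NOT V) OR (NOT W AND X AND V) OR (W AND NOT X AND V) OR (W AND X AND NOT V)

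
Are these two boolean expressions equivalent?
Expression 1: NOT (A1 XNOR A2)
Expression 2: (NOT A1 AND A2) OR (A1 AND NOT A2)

Yes, they are equivalent — the two output columns agree on all 4 assignments:
A1 | A2 | Expression 1 | Expression 2
-------------------------------------
0 | 0 | 0 | 0
0 | 1 | 1 | 1
1 | 0 | 1 | 1
1 | 1 | 0 | 0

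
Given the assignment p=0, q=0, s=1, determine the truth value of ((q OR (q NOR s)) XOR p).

Substituting: ((0 OR (0 NOR 1)) XOR 0)
= 0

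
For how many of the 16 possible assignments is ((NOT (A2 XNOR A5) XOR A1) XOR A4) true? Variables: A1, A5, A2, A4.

Satisfying assignments: (0,0,0,1), (0,0,1,0), (0,1,0,0), (0,1,1,1), (1,0,0,0), (1,0,1,1), (1,1,0,1), (1,1,1,0)
Count: 8 out of 16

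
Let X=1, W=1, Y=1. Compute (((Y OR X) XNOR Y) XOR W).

Substituting: (((1 OR 1) XNOR 1) XOR 1)
= 0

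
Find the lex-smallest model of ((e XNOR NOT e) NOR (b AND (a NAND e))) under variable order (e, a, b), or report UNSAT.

e=0, a=0, b=0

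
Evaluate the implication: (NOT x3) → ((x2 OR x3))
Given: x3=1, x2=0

Antecedent (NOT x3) = 0; consequent ((x2 OR x3)) = 1.
0 → 1 = 1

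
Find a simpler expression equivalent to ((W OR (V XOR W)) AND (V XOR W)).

By absorption (E AND (E OR v) = E):
= (V XOR W)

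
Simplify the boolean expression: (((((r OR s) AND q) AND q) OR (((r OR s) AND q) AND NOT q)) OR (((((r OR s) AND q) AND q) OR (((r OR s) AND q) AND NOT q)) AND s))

By absorption (E OR (E AND v) = E) then distribution ((E AND v) OR (E AND NOT v) = E):
= ((r OR s) AND q)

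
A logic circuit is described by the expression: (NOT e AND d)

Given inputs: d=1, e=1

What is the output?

Substituting: (NOT 1 AND 1)
= 0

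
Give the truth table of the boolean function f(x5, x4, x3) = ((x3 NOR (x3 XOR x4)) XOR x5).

x5 | x4 | x3 | Output
---------------------
0 | 0 | 0 | 1
0 | 0 | 1 | 0
0 | 1 | 0 | 0
0 | 1 | 1 | 0
1 | 0 | 0 | 0
1 | 0 | 1 | 1
1 | 1 | 0 | 1
1 | 1 | 1 | 1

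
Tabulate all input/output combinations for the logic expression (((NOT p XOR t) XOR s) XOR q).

t | s | p | q | Output
----------------------
0 | 0 | 0 | 0 | 1
0 | 0 | 0 | 1 | 0
0 | 0 | 1 | 0 | 0
0 | 0 | 1 | 1 | 1
0 | 1 | 0 | 0 | 0
0 | 1 | 0 | 1 | 1
0 | 1 | 1 | 0 | 1
0 | 1 | 1 | 1 | 0
1 | 0 | 0 | 0 | 0
1 | 0 | 0 | 1 | 1
1 | 0 | 1 | 0 | 1
1 | 0 | 1 | 1 | 0
1 | 1 | 0 | 0 | 1
1 | 1 | 0 | 1 | 0
1 | 1 | 1 | 0 | 0
1 | 1 | 1 | 1 | 1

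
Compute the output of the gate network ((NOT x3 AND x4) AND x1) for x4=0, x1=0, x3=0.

Substituting: ((NOT 0 AND 0) AND 0)
= 0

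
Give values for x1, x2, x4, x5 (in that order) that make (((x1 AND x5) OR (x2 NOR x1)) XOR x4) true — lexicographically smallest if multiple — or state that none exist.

x1=0, x2=0, x4=0, x5=0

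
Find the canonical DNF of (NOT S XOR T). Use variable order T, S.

(NOT T AND NOT S) OR (T AND S)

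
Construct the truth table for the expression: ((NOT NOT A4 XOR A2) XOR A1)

A4 | A2 | A1 | Output
---------------------
0 | 0 | 0 | 0
0 | 0 | 1 | 1
0 | 1 | 0 | 1
0 | 1 | 1 | 0
1 | 0 | 0 | 1
1 | 0 | 1 | 0
1 | 1 | 0 | 0
1 | 1 | 1 | 1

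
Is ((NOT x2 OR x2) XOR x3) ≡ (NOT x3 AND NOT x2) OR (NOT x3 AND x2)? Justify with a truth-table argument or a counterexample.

Yes, they are equivalent — the two output columns agree on all 4 assignments:
x3 | x2 | Expression 1 | Expression 2
-------------------------------------
0 | 0 | 1 | 1
0 | 1 | 1 | 1
1 | 0 | 0 | 0
1 | 1 | 0 | 0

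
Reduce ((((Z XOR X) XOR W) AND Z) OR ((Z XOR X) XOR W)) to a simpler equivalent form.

By absorption (E OR (E AND v) = E):
= ((Z XOR X) XOR W)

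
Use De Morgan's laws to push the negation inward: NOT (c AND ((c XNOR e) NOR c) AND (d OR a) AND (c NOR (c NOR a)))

NOT c OR NOT ((c XNOR e) NOR c) OR NOT (d OR a) OR NOT (c NOR (c NOR a))
De Morgan's: NOT(AND of terms) = OR of negations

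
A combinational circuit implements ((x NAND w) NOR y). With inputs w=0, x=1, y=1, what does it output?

Substituting: ((1 NAND 0) NOR 1)
= 0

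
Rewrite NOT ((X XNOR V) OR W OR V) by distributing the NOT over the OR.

NOT (X XNOR V) AND NOT W AND NOT V
De Morgan's: NOT(OR of terms) = AND of negations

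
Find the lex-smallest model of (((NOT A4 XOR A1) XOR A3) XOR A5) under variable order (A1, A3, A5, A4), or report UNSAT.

A1=0, A3=0, A5=0, A4=0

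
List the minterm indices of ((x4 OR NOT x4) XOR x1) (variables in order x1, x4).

Σm(0, 1) = (NOT x1 AND NOT x4) OR (NOT x1 AND x4)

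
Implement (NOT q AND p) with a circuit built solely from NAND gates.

(((q NAND q) NAND p) NAND ((q NAND q) NAND p))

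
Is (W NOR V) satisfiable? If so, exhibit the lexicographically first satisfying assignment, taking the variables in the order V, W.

V=0, W=0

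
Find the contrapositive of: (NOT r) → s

Contrapositive: NOT s → r
Note: A statement and its contrapositive are logically equivalent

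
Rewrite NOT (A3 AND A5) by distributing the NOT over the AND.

NOT A3 OR NOT A5
De Morgan's: NOT(AND of terms) = OR of negations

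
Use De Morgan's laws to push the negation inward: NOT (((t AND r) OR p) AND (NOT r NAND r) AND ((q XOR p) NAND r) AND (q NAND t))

NOT ((t AND r) OR p) OR NOT (NOT r NAND r) OR NOT ((q XOR p) NAND r) OR NOT (q NAND t)
De Morgan's: NOT(AND of terms) = OR of negations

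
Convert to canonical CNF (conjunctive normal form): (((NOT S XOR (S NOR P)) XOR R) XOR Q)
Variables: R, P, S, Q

(R OR P OR S OR Q) AND (R OR P OR NOT S OR Q) AND (R OR NOT P OR S OR NOT Q) AND (R OR NOT P OR NOT S OR Q) AND (NOT R OR P OR S OR NOT Q) AND (NOT R OR P OR NOT S OR NOT Q) AND (NOT R OR NOT P OR S OR Q) AND (NOT R OR NOT P OR NOT S OR NOT Q)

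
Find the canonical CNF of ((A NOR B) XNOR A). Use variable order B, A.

(B OR A) AND (B OR NOT A) AND (NOT B OR NOT A)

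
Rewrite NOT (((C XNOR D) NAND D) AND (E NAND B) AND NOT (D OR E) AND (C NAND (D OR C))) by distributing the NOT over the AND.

NOT ((C XNOR D) NAND D) OR NOT (E NAND B) OR (D OR E) OR NOT (C NAND (D OR C))
De Morgan's: NOT(AND of terms) = OR of negations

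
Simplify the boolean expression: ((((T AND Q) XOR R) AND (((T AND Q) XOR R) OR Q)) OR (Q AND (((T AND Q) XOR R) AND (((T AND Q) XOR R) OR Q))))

By absorption (E OR (E AND v) = E) then absorption (E AND (E OR v) = E):
= ((T AND Q) XOR R)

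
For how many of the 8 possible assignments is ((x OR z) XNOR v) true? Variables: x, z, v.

Satisfying assignments: (0,0,0), (0,1,1), (1,0,1), (1,1,1)
Count: 4 out of 8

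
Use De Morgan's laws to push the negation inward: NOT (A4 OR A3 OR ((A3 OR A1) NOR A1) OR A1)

NOT A4 AND NOT A3 AND NOT ((A3 OR A1) NOR A1) AND NOT A1
De Morgan's: NOT(OR of terms) = AND of negations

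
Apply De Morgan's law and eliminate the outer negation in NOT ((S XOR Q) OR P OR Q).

NOT (S XOR Q) AND NOT P AND NOT Q
De Morgan's: NOT(OR of terms) = AND of negations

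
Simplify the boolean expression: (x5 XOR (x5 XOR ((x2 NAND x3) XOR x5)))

By XOR self-cancellation ((E XOR v) XOR v = E):
= ((x2 NAND x3) XOR x5)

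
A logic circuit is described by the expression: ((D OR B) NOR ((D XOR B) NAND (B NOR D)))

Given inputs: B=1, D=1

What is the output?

Substituting: ((1 OR 1) NOR ((1 XOR 1) NAND (1 NOR 1)))
= 0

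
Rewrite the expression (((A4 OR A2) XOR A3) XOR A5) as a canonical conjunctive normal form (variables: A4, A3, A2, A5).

(A4 OR A3 OR A2 OR A5) AND (A4 OR A3 OR NOT A2 OR NOT A5) AND (A4 OR NOT A3 OR A2 OR NOT A5) AND (A4 OR NOT A3 OR NOT A2 OR A5) AND (NOT A4 OR A3 OR A2 OR NOT A5) AND (NOT A4 OR A3 OR NOT A2 OR NOT A5) AND (NOT A4 OR NOT A3 OR A2 OR A5) AND (NOT A4 OR NOT A3 OR NOT A2 OR A5)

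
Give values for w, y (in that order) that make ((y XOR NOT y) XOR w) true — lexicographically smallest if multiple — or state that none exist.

w=0, y=0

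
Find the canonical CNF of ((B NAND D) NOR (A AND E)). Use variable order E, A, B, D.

(E OR A OR B OR D) AND (E OR A OR B OR NOT D) AND (E OR A OR NOT B OR D) AND (E OR NOT A OR B OR D) AND (E OR NOT A OR B OR NOT D) AND (E OR NOT A OR NOT B OR D) AND (NOT E OR A OR B OR D) AND (NOT E OR A OR B OR NOT D) AND (NOT E OR A OR NOT B OR D) AND (NOT E OR NOT A OR B OR D) AND (NOT E OR NOT A OR B OR NOT D) AND (NOT E OR NOT A OR NOT B OR D) AND (NOT E OR NOT A OR NOT B OR NOT D)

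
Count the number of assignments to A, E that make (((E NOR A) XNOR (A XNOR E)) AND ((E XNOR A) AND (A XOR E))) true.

No assignment satisfies the expression.
Count: 0 out of 4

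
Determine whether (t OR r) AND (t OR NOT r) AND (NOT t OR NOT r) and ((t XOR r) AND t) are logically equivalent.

Yes, they are equivalent — the two output columns agree on all 4 assignments:
t | r | Expression 1 | Expression 2
-----------------------------------
0 | 0 | 0 | 0
0 | 1 | 0 | 0
1 | 0 | 1 | 1
1 | 1 | 0 | 0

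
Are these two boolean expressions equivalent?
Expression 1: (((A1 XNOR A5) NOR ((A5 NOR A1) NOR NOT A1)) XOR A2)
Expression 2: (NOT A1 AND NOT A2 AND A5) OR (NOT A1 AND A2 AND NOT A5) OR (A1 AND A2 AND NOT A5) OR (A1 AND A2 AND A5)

Yes, they are equivalent — the two output columns agree on all 8 assignments:
A1 | A2 | A5 | Expression 1 | Expression 2
------------------------------------------
0 | 0 | 0 | 0 | 0
0 | 0 | 1 | 1 | 1
0 | 1 | 0 | 1 | 1
0 | 1 | 1 | 0 | 0
1 | 0 | 0 | 0 | 0
1 | 0 | 1 | 0 | 0
1 | 1 | 0 | 1 | 1
1 | 1 | 1 | 1 | 1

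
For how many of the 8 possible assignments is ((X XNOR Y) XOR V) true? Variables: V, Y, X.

Satisfying assignments: (0,0,0), (0,1,1), (1,0,1), (1,1,0)
Count: 4 out of 8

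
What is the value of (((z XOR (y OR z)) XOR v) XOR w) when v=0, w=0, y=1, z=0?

Substituting: (((0 XOR (1 OR 0)) XOR 0) XOR 0)
= 1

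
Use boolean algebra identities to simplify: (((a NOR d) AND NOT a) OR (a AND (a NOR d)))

By distribution ((E AND v) OR (E AND NOT v) = E):
= (a NOR d)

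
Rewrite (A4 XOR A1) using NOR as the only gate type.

((((A4 NOR A1) NOR (A4 NOR A1)) NOR ((A4 NOR A1) NOR (A4 NOR A1))) NOR ((((A4 NOR A4) NOR (A1 NOR A1)) NOR ((A4 NOR A4) NOR (A1 NOR A1))) NOR (((A4 NOR A4) NOR (A1 NOR A1)) NOR ((A4 NOR A4) NOR (A1 NOR A1)))))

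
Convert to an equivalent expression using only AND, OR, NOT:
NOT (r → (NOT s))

r AND s
(Negated implication: NOT(A → B) = A AND NOT B)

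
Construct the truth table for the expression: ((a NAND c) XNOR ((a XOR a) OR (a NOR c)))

c | a | Output
--------------
0 | 0 | 1
0 | 1 | 0
1 | 0 | 0
1 | 1 | 1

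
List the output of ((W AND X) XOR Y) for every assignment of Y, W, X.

Y | W | X | Output
------------------
0 | 0 | 0 | 0
0 | 0 | 1 | 0
0 | 1 | 0 | 0
0 | 1 | 1 | 1
1 | 0 | 0 | 1
1 | 0 | 1 | 1
1 | 1 | 0 | 1
1 | 1 | 1 | 0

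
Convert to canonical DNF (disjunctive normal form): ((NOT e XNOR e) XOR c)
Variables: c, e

(c AND NOT e) OR (c AND e)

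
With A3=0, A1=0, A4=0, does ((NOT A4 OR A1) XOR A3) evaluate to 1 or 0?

Substituting: ((NOT 0 OR 0) XOR 0)
= 1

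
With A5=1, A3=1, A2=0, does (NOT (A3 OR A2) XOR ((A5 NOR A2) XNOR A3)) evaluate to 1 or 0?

Substituting: (NOT (1 OR 0) XOR ((1 NOR 0) XNOR 1))
= 0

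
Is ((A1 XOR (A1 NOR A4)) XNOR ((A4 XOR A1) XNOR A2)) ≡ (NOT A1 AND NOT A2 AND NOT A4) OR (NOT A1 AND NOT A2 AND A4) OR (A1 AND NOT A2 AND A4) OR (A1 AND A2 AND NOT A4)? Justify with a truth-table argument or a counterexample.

Yes, they are equivalent — the two output columns agree on all 8 assignments:
A1 | A2 | A4 | Expression 1 | Expression 2
------------------------------------------
0 | 0 | 0 | 1 | 1
0 | 0 | 1 | 1 | 1
0 | 1 | 0 | 0 | 0
0 | 1 | 1 | 0 | 0
1 | 0 | 0 | 0 | 0
1 | 0 | 1 | 1 | 1
1 | 1 | 0 | 1 | 1
1 | 1 | 1 | 0 | 0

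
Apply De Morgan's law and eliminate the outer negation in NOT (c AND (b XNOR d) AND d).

NOT c OR NOT (b XNOR d) OR NOT d
De Morgan's: NOT(AND of terms) = OR of negations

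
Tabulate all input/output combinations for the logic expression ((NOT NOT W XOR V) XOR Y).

V | Y | W | Output
------------------
0 | 0 | 0 | 0
0 | 0 | 1 | 1
0 | 1 | 0 | 1
0 | 1 | 1 | 0
1 | 0 | 0 | 1
1 | 0 | 1 | 0
1 | 1 | 0 | 0
1 | 1 | 1 | 1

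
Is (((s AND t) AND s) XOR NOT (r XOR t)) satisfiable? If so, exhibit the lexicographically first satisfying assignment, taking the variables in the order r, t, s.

r=0, t=0, s=0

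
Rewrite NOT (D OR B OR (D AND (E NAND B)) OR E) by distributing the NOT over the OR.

NOT D AND NOT B AND NOT (D AND (E NAND B)) AND NOT E
De Morgan's: NOT(OR of terms) = AND of negations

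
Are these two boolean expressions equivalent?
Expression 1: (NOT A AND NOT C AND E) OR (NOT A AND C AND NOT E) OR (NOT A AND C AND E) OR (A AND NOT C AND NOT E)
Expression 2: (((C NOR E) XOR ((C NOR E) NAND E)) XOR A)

Yes, they are equivalent — the two output columns agree on all 8 assignments:
A | C | E | Expression 1 | Expression 2
---------------------------------------
0 | 0 | 0 | 0 | 0
0 | 0 | 1 | 1 | 1
0 | 1 | 0 | 1 | 1
0 | 1 | 1 | 1 | 1
1 | 0 | 0 | 1 | 1
1 | 0 | 1 | 0 | 0
1 | 1 | 0 | 0 | 0
1 | 1 | 1 | 0 | 0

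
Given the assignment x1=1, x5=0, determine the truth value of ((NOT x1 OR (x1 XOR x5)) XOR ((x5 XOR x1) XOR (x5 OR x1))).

Substituting: ((NOT 1 OR (1 XOR 0)) XOR ((0 XOR 1) XOR (0 OR 1)))
= 1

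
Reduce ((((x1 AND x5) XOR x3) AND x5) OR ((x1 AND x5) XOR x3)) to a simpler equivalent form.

By absorption (E OR (E AND v) = E):
= ((x1 AND x5) XOR x3)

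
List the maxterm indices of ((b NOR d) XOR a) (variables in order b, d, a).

ΠM(1, 2, 4, 6) = (b OR d OR NOT a) AND (b OR NOT d OR a) AND (NOT b OR d OR a) AND (NOT b OR NOT d OR a)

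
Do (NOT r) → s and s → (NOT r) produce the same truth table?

No, Converse is not equivalent to original (counterexample: s=0, r=0)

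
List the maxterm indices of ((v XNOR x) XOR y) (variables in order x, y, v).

ΠM(1, 2, 4, 7) = (x OR y OR NOT v) AND (x OR NOT y OR v) AND (NOT x OR y OR v) AND (NOT x OR NOT y OR NOT v)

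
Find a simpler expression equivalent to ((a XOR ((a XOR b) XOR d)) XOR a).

By XOR self-cancellation ((E XOR v) XOR v = E):
= ((a XOR b) XOR d)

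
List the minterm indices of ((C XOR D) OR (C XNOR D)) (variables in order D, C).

Σm(0, 1, 2, 3) = (NOT D AND NOT C) OR (NOT D AND C) OR (D AND NOT C) OR (D AND C)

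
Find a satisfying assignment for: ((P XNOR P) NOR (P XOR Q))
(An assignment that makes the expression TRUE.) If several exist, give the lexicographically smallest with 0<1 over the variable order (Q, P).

UNSATISFIABLE - no assignment makes this expression true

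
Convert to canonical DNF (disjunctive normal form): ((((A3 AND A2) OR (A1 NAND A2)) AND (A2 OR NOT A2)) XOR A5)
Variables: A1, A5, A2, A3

(NOT A1 AND NOT A5 AND NOT A2 AND NOT A3) OR (NOT A1 AND NOT A5 AND NOT A2 AND A3) OR (NOT A1 AND NOT A5 AND A2 AND NOT A3) OR (NOT A1 AND NOT A5 AND A2 AND A3) OR (A1 AND NOT A5 AND NOT A2 AND NOT A3) OR (A1 AND NOT A5 AND NOT A2 AND A3) OR (A1 AND NOT A5 AND A2 AND A3) OR (A1 AND A5 AND A2 AND NOT A3)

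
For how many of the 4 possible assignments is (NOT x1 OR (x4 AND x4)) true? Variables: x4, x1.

Satisfying assignments: (0,0), (1,0), (1,1)
Count: 3 out of 4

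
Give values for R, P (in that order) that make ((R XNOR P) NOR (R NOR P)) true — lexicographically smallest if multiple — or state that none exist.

R=0, P=1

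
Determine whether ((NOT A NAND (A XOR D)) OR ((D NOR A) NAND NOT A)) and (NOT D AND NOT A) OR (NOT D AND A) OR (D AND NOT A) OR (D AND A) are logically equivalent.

Yes, they are equivalent — the two output columns agree on all 4 assignments:
D | A | Expression 1 | Expression 2
-----------------------------------
0 | 0 | 1 | 1
0 | 1 | 1 | 1
1 | 0 | 1 | 1
1 | 1 | 1 | 1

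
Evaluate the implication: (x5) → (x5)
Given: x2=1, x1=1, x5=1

Antecedent (x5) = 1; consequent (x5) = 1.
1 → 1 = 1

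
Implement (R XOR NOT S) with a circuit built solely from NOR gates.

((((R NOR (S NOR S)) NOR (R NOR (S NOR S))) NOR ((R NOR (S NOR S)) NOR (R NOR (S NOR S)))) NOR ((((R NOR R) NOR ((S NOR S) NOR (S NOR S))) NOR ((R NOR R) NOR ((S NOR S) NOR (S NOR S)))) NOR (((R NOR R) NOR ((S NOR S) NOR (S NOR S))) NOR ((R NOR R) NOR ((S NOR S) NOR (S NOR S))))))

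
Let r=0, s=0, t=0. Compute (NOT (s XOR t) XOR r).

Substituting: (NOT (0 XOR 0) XOR 0)
= 1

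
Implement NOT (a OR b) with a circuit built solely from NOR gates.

(((a NOR b) NOR (a NOR b)) NOR ((a NOR b) NOR (a NOR b)))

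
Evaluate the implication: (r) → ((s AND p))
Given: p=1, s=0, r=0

Antecedent (r) = 0; consequent ((s AND p)) = 0.
0 → 0 = 1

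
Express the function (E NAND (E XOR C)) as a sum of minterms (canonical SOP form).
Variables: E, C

Σm(0, 1, 3) = (NOT E AND NOT C) OR (NOT E AND C) OR (E AND C)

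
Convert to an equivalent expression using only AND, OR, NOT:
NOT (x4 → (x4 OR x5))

x4 AND NOT (x4 OR x5)
(Negated implication: NOT(A → B) = A AND NOT B)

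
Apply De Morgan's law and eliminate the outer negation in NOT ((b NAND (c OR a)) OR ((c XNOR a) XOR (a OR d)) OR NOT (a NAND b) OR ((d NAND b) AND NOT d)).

NOT (b NAND (c OR a)) AND NOT ((c XNOR a) XOR (a OR d)) AND (a NAND b) AND NOT ((d NAND b) AND NOT d)
De Morgan's: NOT(OR of terms) = AND of negations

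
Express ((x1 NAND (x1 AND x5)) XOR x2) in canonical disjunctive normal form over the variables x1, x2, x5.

(NOT x1 AND NOT x2 AND NOT x5) OR (NOT x1 AND NOT x2 AND x5) OR (x1 AND NOT x2 AND NOT x5) OR (x1 AND x2 AND x5)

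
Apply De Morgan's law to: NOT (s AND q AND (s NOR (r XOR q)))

NOT s OR NOT q OR NOT (s NOR (r XOR q))
De Morgan's: NOT(AND of terms) = OR of negations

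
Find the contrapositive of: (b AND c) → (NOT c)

Contrapositive: c → NOT (b AND c)
Note: A statement and its contrapositive are logically equivalent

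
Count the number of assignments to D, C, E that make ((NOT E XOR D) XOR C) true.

Satisfying assignments: (0,0,0), (0,1,1), (1,0,1), (1,1,0)
Count: 4 out of 8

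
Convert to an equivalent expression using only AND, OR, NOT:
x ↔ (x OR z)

(x AND (x OR z)) OR (NOT x AND NOT (x OR z))
(Biconditional = both true or both false)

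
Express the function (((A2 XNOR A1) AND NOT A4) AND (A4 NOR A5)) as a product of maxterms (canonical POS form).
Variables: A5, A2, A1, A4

ΠM(1, 2, 3, 4, 5, 7, 8, 9, 10, 11, 12, 13, 14, 15) = (A5 OR A2 OR A1 OR NOT A4) AND (A5 OR A2 OR NOT A1 OR A4) AND (A5 OR A2 OR NOT A1 OR NOT A4) AND (A5 OR NOT A2 OR A1 OR A4) AND (A5 OR NOT A2 OR A1 OR NOT A4) AND (A5 OR NOT A2 OR NOT A1 OR NOT A4) AND (NOT A5 OR A2 OR A1 OR A4) AND (NOT A5 OR A2 OR A1 OR NOT A4) AND (NOT A5 OR A2 OR NOT A1 OR A4) AND (NOT A5 OR A2 OR NOT A1 OR NOT A4) AND (NOT A5 OR NOT A2 OR A1 OR A4) AND (NOT A5 OR NOT A2 OR A1 OR NOT A4) AND (NOT A5 OR NOT A2 OR NOT A1 OR A4) AND (NOT A5 OR NOT A2 OR NOT A1 OR NOT A4)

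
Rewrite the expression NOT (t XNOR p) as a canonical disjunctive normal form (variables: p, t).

(NOT p AND t) OR (p AND NOT t)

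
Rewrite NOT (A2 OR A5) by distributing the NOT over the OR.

NOT A2 AND NOT A5
De Morgan's: NOT(OR of terms) = AND of negations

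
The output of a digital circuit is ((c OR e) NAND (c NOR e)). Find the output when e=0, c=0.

Substituting: ((0 OR 0) NAND (0 NOR 0))
= 1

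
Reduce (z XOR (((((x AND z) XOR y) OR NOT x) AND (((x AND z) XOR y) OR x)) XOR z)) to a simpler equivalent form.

By XOR self-cancellation ((E XOR v) XOR v = E) then distribution ((E OR v) AND (E OR NOT v) = E):
= ((x AND z) XOR y)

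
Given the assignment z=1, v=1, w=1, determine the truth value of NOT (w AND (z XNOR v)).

Substituting: NOT (1 AND (1 XNOR 1))
= 0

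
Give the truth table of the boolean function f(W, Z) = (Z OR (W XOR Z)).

W | Z | Output
--------------
0 | 0 | 0
0 | 1 | 1
1 | 0 | 1
1 | 1 | 1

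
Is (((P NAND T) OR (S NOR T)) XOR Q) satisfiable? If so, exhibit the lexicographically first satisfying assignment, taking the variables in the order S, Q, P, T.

S=0, Q=0, P=0, T=0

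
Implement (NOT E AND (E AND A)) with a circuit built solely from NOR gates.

(((E NOR E) NOR (E NOR E)) NOR (((E NOR E) NOR (A NOR A)) NOR ((E NOR E) NOR (A NOR A))))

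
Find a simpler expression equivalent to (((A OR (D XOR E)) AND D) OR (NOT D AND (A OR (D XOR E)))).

By distribution ((E AND v) OR (E AND NOT v) = E):
= (A OR (D XOR E))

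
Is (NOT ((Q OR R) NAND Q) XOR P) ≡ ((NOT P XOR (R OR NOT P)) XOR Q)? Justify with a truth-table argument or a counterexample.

No. Counterexample: with P=1, Q=0, R=0, Expression 1 = 1 but Expression 2 = 0.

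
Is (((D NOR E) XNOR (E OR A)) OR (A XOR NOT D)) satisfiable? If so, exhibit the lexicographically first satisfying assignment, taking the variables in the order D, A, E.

D=0, A=0, E=0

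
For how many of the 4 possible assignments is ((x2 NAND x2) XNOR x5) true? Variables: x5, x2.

Satisfying assignments: (0,1), (1,0)
Count: 2 out of 4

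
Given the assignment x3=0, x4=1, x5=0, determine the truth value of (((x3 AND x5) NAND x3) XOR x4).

Substituting: (((0 AND 0) NAND 0) XOR 1)
= 0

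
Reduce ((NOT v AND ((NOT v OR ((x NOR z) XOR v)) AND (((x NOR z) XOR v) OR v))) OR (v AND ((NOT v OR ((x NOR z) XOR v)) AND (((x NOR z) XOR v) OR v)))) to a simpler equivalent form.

By distribution ((E AND v) OR (E AND NOT v) = E) then distribution ((E OR v) AND (E OR NOT v) = E):
= ((x NOR z) XOR v)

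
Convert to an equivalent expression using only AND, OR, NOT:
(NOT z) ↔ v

((NOT z) AND v) OR (z AND NOT v)
(Biconditional = both true or both false)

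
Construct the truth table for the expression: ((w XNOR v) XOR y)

y | w | v | Output
------------------
0 | 0 | 0 | 1
0 | 0 | 1 | 0
0 | 1 | 0 | 0
0 | 1 | 1 | 1
1 | 0 | 0 | 0
1 | 0 | 1 | 1
1 | 1 | 0 | 1
1 | 1 | 1 | 0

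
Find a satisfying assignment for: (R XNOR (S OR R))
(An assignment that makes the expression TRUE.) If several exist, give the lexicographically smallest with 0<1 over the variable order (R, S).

R=0, S=0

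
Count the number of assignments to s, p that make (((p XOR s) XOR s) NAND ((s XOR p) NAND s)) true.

Satisfying assignments: (0,0), (1,0)
Count: 2 out of 4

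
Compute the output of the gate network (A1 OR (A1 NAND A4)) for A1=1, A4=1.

Substituting: (1 OR (1 NAND 1))
= 1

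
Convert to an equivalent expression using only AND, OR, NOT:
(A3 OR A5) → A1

NOT (A3 OR A5) OR A1
(Implication elimination: A → B = NOT A OR B)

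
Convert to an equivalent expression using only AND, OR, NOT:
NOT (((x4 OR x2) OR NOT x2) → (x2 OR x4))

((x4 OR x2) OR NOT x2) AND NOT (x2 OR x4)
(Negated implication: NOT(A → B) = A AND NOT B)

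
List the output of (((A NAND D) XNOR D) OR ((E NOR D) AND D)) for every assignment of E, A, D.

E | A | D | Output
------------------
0 | 0 | 0 | 0
0 | 0 | 1 | 1
0 | 1 | 0 | 0
0 | 1 | 1 | 0
1 | 0 | 0 | 0
1 | 0 | 1 | 1
1 | 1 | 0 | 0
1 | 1 | 1 | 0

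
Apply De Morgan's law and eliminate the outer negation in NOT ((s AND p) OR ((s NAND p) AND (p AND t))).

NOT (s AND p) AND NOT ((s NAND p) AND (p AND t))
De Morgan's: NOT(OR of terms) = AND of negations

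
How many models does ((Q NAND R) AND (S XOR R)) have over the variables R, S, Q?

Satisfying assignments: (0,1,0), (0,1,1), (1,0,0)
Count: 3 out of 8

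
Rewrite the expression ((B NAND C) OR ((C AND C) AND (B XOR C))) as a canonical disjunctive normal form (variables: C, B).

(NOT C AND NOT B) OR (NOT C AND B) OR (C AND NOT B)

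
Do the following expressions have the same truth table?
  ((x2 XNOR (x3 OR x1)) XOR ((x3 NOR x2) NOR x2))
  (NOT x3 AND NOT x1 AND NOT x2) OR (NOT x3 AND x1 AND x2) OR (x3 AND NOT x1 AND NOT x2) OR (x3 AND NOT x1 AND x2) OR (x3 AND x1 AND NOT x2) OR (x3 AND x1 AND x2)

Yes, they are equivalent — the two output columns agree on all 8 assignments:
x3 | x1 | x2 | Expression 1 | Expression 2
------------------------------------------
0 | 0 | 0 | 1 | 1
0 | 0 | 1 | 0 | 0
0 | 1 | 0 | 0 | 0
0 | 1 | 1 | 1 | 1
1 | 0 | 0 | 1 | 1
1 | 0 | 1 | 1 | 1
1 | 1 | 0 | 1 | 1
1 | 1 | 1 | 1 | 1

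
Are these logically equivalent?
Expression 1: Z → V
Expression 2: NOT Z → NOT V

No, Inverse is not equivalent to original (counterexample: W=0, V=0, Z=1)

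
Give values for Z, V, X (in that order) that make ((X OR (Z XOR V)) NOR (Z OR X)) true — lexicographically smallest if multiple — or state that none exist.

Z=0, V=0, X=0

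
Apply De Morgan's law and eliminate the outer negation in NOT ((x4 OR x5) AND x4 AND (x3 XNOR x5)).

NOT (x4 OR x5) OR NOT x4 OR NOT (x3 XNOR x5)
De Morgan's: NOT(AND of terms) = OR of negations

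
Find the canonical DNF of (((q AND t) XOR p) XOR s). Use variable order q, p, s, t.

(NOT q AND NOT p AND s AND NOT t) OR (NOT q AND NOT p AND s AND t) OR (NOT q AND p AND NOT s AND NOT t) OR (NOT q AND p AND NOT s AND t) OR (q AND NOT p AND NOT s AND t) OR (q AND NOT p AND s AND NOT t) OR (q AND p AND NOT s AND NOT t) OR (q AND p AND s AND t)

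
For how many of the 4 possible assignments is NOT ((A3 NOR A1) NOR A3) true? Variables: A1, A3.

Satisfying assignments: (0,0), (0,1), (1,1)
Count: 3 out of 4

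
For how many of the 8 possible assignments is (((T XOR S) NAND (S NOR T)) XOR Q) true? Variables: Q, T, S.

Satisfying assignments: (0,0,0), (0,0,1), (0,1,0), (0,1,1)
Count: 4 out of 8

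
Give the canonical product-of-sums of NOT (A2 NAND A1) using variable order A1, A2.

ΠM(0, 1, 2) = (A1 OR A2) AND (A1 OR NOT A2) AND (NOT A1 OR A2)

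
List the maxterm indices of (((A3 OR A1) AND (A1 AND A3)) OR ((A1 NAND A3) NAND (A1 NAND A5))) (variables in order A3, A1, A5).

ΠM(0, 1, 2, 4, 5) = (A3 OR A1 OR A5) AND (A3 OR A1 OR NOT A5) AND (A3 OR NOT A1 OR A5) AND (NOT A3 OR A1 OR A5) AND (NOT A3 OR A1 OR NOT A5)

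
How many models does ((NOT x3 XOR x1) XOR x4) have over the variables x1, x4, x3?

Satisfying assignments: (0,0,0), (0,1,1), (1,0,1), (1,1,0)
Count: 4 out of 8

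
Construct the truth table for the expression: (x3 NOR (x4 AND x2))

x2 | x4 | x3 | Output
---------------------
0 | 0 | 0 | 1
0 | 0 | 1 | 0
0 | 1 | 0 | 1
0 | 1 | 1 | 0
1 | 0 | 0 | 1
1 | 0 | 1 | 0
1 | 1 | 0 | 0
1 | 1 | 1 | 0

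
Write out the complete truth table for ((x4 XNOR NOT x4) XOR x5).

x5 | x4 | Output
----------------
0 | 0 | 0
0 | 1 | 0
1 | 0 | 1
1 | 1 | 1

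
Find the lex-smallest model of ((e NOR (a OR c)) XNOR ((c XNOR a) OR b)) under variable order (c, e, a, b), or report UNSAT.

c=0, e=0, a=0, b=0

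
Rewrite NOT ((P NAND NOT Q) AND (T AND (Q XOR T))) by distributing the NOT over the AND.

NOT (P NAND NOT Q) OR NOT (T AND (Q XOR T))
De Morgan's: NOT(AND of terms) = OR of negations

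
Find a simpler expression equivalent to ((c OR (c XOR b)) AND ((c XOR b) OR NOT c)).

By distribution ((E OR v) AND (E OR NOT v) = E):
= (c XOR b)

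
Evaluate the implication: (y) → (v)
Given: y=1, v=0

Antecedent (y) = 1; consequent (v) = 0.
1 → 0 = 0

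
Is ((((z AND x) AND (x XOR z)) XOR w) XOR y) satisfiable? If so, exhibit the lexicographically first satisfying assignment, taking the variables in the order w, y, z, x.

w=0, y=1, z=0, x=0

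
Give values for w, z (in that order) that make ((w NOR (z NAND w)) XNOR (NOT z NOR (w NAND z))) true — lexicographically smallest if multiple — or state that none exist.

w=0, z=0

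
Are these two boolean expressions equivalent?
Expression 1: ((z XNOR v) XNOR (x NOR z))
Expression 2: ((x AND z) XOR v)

No. Counterexample: with x=0, v=0, z=0, Expression 1 = 1 but Expression 2 = 0.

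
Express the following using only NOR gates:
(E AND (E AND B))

((E NOR E) NOR (((E NOR E) NOR (B NOR B)) NOR ((E NOR E) NOR (B NOR B))))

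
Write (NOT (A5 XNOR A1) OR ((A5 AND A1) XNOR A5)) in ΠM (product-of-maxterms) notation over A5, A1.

ΠM() = TRUE (no maxterms)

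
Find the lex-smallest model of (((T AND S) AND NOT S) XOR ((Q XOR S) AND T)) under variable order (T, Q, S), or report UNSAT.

T=1, Q=0, S=1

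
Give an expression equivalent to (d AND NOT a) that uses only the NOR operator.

((d NOR d) NOR ((a NOR a) NOR (a NOR a)))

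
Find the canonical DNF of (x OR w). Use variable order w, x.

(NOT w AND x) OR (w AND NOT x) OR (w AND x)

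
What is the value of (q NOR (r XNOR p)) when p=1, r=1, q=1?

Substituting: (1 NOR (1 XNOR 1))
= 0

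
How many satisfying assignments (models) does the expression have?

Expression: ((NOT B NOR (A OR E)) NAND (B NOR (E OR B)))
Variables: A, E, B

Satisfying assignments: (0,0,0), (0,0,1), (0,1,0), (0,1,1), (1,0,0), (1,0,1), (1,1,0), (1,1,1)
Count: 8 out of 8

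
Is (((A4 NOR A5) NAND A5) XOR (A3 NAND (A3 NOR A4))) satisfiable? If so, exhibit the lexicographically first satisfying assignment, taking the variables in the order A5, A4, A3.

UNSATISFIABLE - no assignment makes this expression true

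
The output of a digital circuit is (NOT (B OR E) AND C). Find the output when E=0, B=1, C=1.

Substituting: (NOT (1 OR 0) AND 1)
= 0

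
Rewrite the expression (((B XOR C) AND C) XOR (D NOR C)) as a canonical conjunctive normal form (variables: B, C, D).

(B OR C OR NOT D) AND (NOT B OR C OR NOT D) AND (NOT B OR NOT C OR D) AND (NOT B OR NOT C OR NOT D)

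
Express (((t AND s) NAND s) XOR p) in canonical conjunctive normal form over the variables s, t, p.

(s OR t OR NOT p) AND (s OR NOT t OR NOT p) AND (NOT s OR t OR NOT p) AND (NOT s OR NOT t OR p)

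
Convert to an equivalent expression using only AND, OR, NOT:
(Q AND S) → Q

NOT (Q AND S) OR Q
(Implication elimination: A → B = NOT A OR B)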